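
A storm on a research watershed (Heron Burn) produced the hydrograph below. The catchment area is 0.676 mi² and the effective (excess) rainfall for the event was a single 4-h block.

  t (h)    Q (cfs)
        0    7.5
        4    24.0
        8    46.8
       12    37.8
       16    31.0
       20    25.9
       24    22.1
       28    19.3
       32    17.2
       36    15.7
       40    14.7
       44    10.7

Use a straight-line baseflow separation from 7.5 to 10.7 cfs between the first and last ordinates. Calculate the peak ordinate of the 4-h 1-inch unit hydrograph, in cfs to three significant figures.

U_p ≈ 25.8 cfs

Direct runoff: 0.00, 16.21, 38.72, 29.43, 22.34, 16.95, 12.85, 9.76, 7.37, 5.58, 4.29, 0.00 cfs; ΣQ_DR = 163.5 cfs, peak = 38.72 cfs.
Runoff depth d = ΣQ_DR·Δt / A = 163.5 × 14400 / (0.676 mi²) = 1.499 in.
The 1-inch UH is the DRH scaled by (1 in)/d, so U_p = 38.72 × 1/1.499 = 25.8 cfs.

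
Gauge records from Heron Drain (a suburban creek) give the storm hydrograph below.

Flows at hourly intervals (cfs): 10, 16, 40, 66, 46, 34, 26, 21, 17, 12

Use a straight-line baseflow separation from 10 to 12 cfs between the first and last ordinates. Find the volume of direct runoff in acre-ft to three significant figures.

Direct-runoff ordinates (Q − Q_b): 0.00, 5.78, 29.56, 55.33, 35.11, 22.89, 14.67, 9.44, 5.22, 0.00 cfs.
ΣQ_DR = 178.0 cfs.
With Δt = 1 h = 3600 s, V = ΣQ_DR · Δt = 178.0 × 3600 = 6.41 × 10^5 ft³ = 14.7 acre-ft.

V ≈ 14.7 acre-ft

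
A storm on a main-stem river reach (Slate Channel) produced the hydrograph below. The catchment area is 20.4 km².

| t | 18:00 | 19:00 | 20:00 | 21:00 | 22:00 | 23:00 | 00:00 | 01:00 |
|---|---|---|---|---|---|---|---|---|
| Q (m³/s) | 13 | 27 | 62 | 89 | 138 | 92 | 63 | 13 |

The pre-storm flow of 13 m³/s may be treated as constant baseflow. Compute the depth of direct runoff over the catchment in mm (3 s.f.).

d ≈ 69.4 mm

Direct runoff: 0.0, 14.0, 49.0, 76.0, 125.0, 79.0, 50.0, 0.0 m³/s; ΣQ_DR = 393.0 m³/s.
V = ΣQ_DR · Δt = 393.0 × 3600 s = 1.415 × 10^6 m³.
Over A = 20.4 km², depth = V / A = 69.4 mm.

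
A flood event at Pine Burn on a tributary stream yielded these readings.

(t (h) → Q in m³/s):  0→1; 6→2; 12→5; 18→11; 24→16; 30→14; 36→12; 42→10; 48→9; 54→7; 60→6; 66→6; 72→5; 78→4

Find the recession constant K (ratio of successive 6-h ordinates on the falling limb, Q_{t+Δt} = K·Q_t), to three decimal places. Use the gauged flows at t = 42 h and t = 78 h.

Using the recession-limb readings at t = 42 h and t = 78 h: Q falls from 10 to 4 m³/s over 6 intervals.
K = (Q₂/Q₁)^(1/6) = (4/10)^(1/6) = 0.858.

K ≈ 0.858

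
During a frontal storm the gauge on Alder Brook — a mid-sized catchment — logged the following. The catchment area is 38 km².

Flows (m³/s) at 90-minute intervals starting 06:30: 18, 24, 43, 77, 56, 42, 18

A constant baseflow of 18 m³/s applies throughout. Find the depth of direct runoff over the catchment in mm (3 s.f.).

d ≈ 21.6 mm

Direct runoff: 0.0, 6.0, 25.0, 59.0, 38.0, 24.0, 0.0 m³/s; ΣQ_DR = 152.0 m³/s.
V = ΣQ_DR · Δt = 152.0 × 5400 s = 8.208 × 10^5 m³.
Over A = 38 km², depth = V / A = 21.6 mm.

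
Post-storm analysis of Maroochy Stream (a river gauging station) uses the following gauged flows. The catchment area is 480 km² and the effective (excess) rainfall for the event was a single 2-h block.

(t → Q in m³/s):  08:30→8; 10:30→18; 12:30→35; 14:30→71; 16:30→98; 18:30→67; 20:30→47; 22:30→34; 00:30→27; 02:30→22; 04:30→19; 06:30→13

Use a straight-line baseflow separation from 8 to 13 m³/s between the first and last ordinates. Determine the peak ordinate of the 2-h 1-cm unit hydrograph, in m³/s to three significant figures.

U_p ≈ 177 m³/s

Direct runoff: 0.00, 9.55, 26.09, 61.64, 88.18, 56.73, 36.27, 22.82, 15.36, 9.91, 6.45, 0.00 m³/s; ΣQ_DR = 333.0 m³/s, peak = 88.18 m³/s.
Runoff depth d = ΣQ_DR·Δt / A = 333.0 × 7200 / (480 km²) = 4.995 mm.
The 1-cm UH is the DRH scaled by (10 mm)/d, so U_p = 88.18 × 10/4.995 = 177 m³/s.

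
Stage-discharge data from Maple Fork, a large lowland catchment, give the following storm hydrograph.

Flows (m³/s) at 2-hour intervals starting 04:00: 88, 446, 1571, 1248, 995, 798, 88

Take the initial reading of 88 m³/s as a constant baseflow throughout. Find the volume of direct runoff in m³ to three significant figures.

V ≈ 3.32 × 10^7 m³

Direct-runoff ordinates (Q − Q_b): 0.0, 358.0, 1483.0, 1160.0, 907.0, 710.0, 0.0 m³/s.
ΣQ_DR = 4618 m³/s.
With Δt = 2 h = 7200 s, V = ΣQ_DR · Δt = 4618 × 7200 = 3.32 × 10^7 m³.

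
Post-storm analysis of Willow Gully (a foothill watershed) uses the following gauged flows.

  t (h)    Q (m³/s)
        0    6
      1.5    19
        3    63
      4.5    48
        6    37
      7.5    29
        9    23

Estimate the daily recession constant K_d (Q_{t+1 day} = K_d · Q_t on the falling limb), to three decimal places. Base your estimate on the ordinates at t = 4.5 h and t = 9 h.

Between t = 4.5 h and t = 9 h the flow falls from 48 to 23 m³/s over 3×1.5 h = 4.5 h.
Per-interval ratio K = (23/48)^(1/3) = 0.7825; K_d = K^(24/1.5) = 0.020.

K_d ≈ 0.020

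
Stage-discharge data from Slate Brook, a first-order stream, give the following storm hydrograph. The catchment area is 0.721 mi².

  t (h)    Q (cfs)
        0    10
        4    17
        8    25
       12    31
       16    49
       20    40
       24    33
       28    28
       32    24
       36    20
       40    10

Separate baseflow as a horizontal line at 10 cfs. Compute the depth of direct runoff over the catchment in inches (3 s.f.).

Direct runoff: 0.0, 7.0, 15.0, 21.0, 39.0, 30.0, 23.0, 18.0, 14.0, 10.0, 0.0 cfs; ΣQ_DR = 177.0 cfs.
V = ΣQ_DR · Δt = 177.0 × 14400 s = 2.549 × 10^6 ft³.
Over A = 0.721 mi², depth = V / A = 1.52 in.

d ≈ 1.52 in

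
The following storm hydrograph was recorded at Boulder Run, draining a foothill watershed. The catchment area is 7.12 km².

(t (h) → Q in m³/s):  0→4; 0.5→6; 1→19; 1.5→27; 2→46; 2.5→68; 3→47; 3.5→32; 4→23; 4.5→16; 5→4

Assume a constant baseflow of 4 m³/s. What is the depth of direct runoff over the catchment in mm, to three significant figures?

Direct runoff: 0.0, 2.0, 15.0, 23.0, 42.0, 64.0, 43.0, 28.0, 19.0, 12.0, 0.0 m³/s; ΣQ_DR = 248.0 m³/s.
V = ΣQ_DR · Δt = 248.0 × 1800 s = 4.464 × 10^5 m³.
Over A = 7.12 km², depth = V / A = 62.7 mm.

d ≈ 62.7 mm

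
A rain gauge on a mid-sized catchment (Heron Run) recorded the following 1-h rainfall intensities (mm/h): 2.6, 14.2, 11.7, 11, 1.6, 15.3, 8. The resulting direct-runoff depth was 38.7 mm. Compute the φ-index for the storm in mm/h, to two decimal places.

Only the 5 blocks with intensity above φ contribute runoff: 14.2, 11.7, 11, 15.3, 8 mm/h.
Σ(I−φ)·Δt = d  ⇒  (14.2+11.7+11+15.3+8 − 5φ)·1 = 38.7
φ = (60.20 − 38.7/1) / 5 = 4.30 mm/h.

φ ≈ 4.30 mm/h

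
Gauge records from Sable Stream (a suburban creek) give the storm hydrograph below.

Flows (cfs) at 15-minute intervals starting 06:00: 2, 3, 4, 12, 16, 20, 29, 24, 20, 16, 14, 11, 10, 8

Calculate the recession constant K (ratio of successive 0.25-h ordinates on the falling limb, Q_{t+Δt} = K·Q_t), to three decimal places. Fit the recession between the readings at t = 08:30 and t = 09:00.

K ≈ 0.845

Using the recession-limb readings at t = 08:30 and t = 09:00: Q falls from 14 to 10 cfs over 2 intervals.
K = (Q₂/Q₁)^(1/2) = (10/14)^(1/2) = 0.845.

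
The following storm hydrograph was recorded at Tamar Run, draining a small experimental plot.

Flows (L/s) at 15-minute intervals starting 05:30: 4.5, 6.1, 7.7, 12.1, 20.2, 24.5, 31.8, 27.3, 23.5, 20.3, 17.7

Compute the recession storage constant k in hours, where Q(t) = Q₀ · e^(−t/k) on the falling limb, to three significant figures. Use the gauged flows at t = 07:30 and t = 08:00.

On the falling limb, Q drops from 23.5 to 17.7 L/s between t = 07:30 and t = 08:00 (Δt = 0.5 h).
k = −Δt / ln(Q₂/Q₁) = −0.5 / ln(17.7/23.5) = 1.76 h.

k ≈ 1.76 h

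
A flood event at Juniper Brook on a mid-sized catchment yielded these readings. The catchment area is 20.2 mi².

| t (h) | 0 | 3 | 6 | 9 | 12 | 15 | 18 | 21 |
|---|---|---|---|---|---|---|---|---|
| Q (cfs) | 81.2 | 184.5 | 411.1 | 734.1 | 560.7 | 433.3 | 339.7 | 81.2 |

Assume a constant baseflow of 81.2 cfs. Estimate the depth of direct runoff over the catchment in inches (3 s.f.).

d ≈ 0.501 in

Direct runoff: 0.0, 103.3, 329.9, 652.9, 479.5, 352.1, 258.5, 0.0 cfs; ΣQ_DR = 2176 cfs.
V = ΣQ_DR · Δt = 2176 × 10800 s = 2.350 × 10^7 ft³.
Over A = 20.2 mi², depth = V / A = 0.501 in.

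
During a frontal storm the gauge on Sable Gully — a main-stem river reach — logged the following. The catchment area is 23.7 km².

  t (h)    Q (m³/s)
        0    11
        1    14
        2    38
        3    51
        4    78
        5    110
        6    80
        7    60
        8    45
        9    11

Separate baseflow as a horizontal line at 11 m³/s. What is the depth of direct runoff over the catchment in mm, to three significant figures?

Direct runoff: 0.0, 3.0, 27.0, 40.0, 67.0, 99.0, 69.0, 49.0, 34.0, 0.0 m³/s; ΣQ_DR = 388.0 m³/s.
V = ΣQ_DR · Δt = 388.0 × 3600 s = 1.397 × 10^6 m³.
Over A = 23.7 km², depth = V / A = 58.9 mm.

d ≈ 58.9 mm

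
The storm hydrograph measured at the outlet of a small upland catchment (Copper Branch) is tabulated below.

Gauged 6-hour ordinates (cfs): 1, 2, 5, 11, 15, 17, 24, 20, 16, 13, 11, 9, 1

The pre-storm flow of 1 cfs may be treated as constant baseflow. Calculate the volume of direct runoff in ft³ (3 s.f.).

Direct-runoff ordinates (Q − Q_b): 0.0, 1.0, 4.0, 10.0, 14.0, 16.0, 23.0, 19.0, 15.0, 12.0, 10.0, 8.0, 0.0 cfs.
ΣQ_DR = 132.0 cfs.
With Δt = 6 h = 21600 s, V = ΣQ_DR · Δt = 132.0 × 21600 = 2.85 × 10^6 ft³.

V ≈ 2.85 × 10^6 ft³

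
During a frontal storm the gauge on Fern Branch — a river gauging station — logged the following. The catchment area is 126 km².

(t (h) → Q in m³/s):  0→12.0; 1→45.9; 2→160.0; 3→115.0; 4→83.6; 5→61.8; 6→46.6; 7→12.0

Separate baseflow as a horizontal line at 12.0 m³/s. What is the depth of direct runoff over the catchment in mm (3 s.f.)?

d ≈ 12.6 mm

Direct runoff: 0.0, 33.9, 148.0, 103.0, 71.6, 49.8, 34.6, 0.0 m³/s; ΣQ_DR = 440.9 m³/s.
V = ΣQ_DR · Δt = 440.9 × 3600 s = 1.587 × 10^6 m³.
Over A = 126 km², depth = V / A = 12.6 mm.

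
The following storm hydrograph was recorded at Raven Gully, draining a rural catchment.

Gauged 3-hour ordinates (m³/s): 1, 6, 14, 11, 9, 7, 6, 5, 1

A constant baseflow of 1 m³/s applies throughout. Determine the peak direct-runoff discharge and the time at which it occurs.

Q_p = 13.0 m³/s at t = 6 h

Subtracting baseflow gives direct-runoff ordinates: 0.0, 5.0, 13.0, 10.0, 8.0, 6.0, 5.0, 4.0, 0.0 m³/s.
The maximum is 13.0 m³/s, occurring at the reading for t = 6 h.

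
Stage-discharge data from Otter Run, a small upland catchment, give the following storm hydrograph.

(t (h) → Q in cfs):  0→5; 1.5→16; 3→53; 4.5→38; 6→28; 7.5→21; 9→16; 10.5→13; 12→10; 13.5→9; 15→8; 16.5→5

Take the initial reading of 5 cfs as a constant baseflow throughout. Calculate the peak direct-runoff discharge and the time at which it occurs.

Q_p = 48.0 cfs at t = 3 h

Subtracting baseflow gives direct-runoff ordinates: 0.0, 11.0, 48.0, 33.0, 23.0, 16.0, 11.0, 8.0, 5.0, 4.0, 3.0, 0.0 cfs.
The maximum is 48.0 cfs, occurring at the reading for t = 3 h.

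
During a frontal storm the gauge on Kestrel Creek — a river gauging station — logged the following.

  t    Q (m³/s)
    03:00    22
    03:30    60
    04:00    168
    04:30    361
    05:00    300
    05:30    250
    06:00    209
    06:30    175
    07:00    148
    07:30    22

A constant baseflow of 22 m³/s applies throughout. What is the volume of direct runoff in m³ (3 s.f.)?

Direct-runoff ordinates (Q − Q_b): 0.0, 38.0, 146.0, 339.0, 278.0, 228.0, 187.0, 153.0, 126.0, 0.0 m³/s.
ΣQ_DR = 1495 m³/s.
With Δt = 0.5 h = 1800 s, V = ΣQ_DR · Δt = 1495 × 1800 = 2.69 × 10^6 m³.

V ≈ 2.69 × 10^6 m³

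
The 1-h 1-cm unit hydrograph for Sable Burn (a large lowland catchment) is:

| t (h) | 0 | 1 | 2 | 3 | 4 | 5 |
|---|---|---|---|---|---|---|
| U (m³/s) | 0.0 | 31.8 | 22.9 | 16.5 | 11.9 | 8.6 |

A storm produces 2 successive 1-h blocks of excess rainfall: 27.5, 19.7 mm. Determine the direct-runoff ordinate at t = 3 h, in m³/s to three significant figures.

By discrete convolution, Q_j = Σ (P_i / 10 mm) · U_{j−i}.
At t = 3 h (j=3): Q = (27.5/10)·16.5 + (19.7/10)·22.9 = 90.5 m³/s.

Q ≈ 90.5 m³/s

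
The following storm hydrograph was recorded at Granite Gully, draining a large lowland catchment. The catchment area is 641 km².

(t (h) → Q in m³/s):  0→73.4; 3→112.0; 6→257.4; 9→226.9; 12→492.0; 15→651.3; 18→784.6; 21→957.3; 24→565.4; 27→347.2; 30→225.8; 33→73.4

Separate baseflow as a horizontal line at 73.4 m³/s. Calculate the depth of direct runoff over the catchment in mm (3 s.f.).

d ≈ 65.5 mm

Direct runoff: 0.0, 38.6, 184.0, 153.5, 418.6, 577.9, 711.2, 883.9, 492.0, 273.8, 152.4, 0.0 m³/s; ΣQ_DR = 3886 m³/s.
V = ΣQ_DR · Δt = 3886 × 10800 s = 4.197 × 10^7 m³.
Over A = 641 km², depth = V / A = 65.5 mm.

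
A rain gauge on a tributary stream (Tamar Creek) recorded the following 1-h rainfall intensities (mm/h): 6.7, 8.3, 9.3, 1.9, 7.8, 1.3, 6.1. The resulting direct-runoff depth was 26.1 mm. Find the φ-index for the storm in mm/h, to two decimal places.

φ ≈ 2.42 mm/h

Only the 5 blocks with intensity above φ contribute runoff: 6.7, 8.3, 9.3, 7.8, 6.1 mm/h.
Σ(I−φ)·Δt = d  ⇒  (6.7+8.3+9.3+7.8+6.1 − 5φ)·1 = 26.1
φ = (38.20 − 26.1/1) / 5 = 2.42 mm/h.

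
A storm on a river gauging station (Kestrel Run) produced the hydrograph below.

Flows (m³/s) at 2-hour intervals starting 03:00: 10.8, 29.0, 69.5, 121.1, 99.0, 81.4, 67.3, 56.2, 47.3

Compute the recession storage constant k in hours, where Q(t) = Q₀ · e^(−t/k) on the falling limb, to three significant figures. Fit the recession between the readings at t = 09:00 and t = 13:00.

On the falling limb, Q drops from 121.1 to 81.4 m³/s between t = 09:00 and t = 13:00 (Δt = 4 h).
k = −Δt / ln(Q₂/Q₁) = −4 / ln(81.4/121.1) = 10.1 h.

k ≈ 10.1 h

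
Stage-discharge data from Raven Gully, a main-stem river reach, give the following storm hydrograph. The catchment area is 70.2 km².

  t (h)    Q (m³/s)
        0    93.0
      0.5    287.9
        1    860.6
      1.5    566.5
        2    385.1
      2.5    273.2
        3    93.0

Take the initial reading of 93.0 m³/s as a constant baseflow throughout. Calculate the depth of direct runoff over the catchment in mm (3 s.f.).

d ≈ 48.9 mm

Direct runoff: 0.0, 194.9, 767.6, 473.5, 292.1, 180.2, 0.0 m³/s; ΣQ_DR = 1908 m³/s.
V = ΣQ_DR · Δt = 1908 × 1800 s = 3.435 × 10^6 m³.
Over A = 70.2 km², depth = V / A = 48.9 mm.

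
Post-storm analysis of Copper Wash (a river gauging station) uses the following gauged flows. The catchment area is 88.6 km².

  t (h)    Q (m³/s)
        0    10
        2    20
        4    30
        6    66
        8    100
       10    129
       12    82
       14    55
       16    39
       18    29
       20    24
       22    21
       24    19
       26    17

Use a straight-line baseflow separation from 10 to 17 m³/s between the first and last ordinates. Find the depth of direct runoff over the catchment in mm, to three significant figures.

d ≈ 36.7 mm

Direct runoff: 0.00, 9.46, 18.92, 54.38, 87.85, 116.31, 68.77, 41.23, 24.69, 14.15, 8.62, 5.08, 2.54, 0.00 m³/s; ΣQ_DR = 452.0 m³/s.
V = ΣQ_DR · Δt = 452.0 × 7200 s = 3.254 × 10^6 m³.
Over A = 88.6 km², depth = V / A = 36.7 mm.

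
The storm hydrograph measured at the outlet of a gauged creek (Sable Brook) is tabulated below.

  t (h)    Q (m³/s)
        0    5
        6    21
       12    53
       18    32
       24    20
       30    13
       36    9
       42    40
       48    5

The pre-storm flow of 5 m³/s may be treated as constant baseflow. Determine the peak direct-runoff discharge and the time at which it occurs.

Q_p = 48.0 m³/s at t = 12 h

Subtracting baseflow gives direct-runoff ordinates: 0.0, 16.0, 48.0, 27.0, 15.0, 8.0, 4.0, 35.0, 0.0 m³/s.
The maximum is 48.0 m³/s, occurring at the reading for t = 12 h.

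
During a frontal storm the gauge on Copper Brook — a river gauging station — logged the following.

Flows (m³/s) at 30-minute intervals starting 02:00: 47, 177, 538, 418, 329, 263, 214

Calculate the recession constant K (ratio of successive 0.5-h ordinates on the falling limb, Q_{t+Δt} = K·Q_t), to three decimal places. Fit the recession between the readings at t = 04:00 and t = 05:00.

K ≈ 0.807

Using the recession-limb readings at t = 04:00 and t = 05:00: Q falls from 329 to 214 m³/s over 2 intervals.
K = (Q₂/Q₁)^(1/2) = (214/329)^(1/2) = 0.807.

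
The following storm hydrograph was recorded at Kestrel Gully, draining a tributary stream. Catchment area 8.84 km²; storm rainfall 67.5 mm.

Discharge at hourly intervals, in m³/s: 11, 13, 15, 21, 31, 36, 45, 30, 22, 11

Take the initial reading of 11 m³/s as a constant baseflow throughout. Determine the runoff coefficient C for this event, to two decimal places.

ΣQ_DR = 125.0 m³/s; V = ΣQ_DR·Δt = 4.500 × 10^5 m³.
Runoff depth d = V / A = 50.90 mm.
C = d / P = 50.90 / 67.5 = 0.75.

C ≈ 0.75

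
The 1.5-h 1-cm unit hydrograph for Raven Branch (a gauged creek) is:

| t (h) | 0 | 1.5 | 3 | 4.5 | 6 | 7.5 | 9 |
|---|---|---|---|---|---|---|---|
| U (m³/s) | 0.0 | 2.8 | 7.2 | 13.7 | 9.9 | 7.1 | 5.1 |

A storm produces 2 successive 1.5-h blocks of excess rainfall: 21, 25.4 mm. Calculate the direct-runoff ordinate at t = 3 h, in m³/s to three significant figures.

By discrete convolution, Q_j = Σ (P_i / 10 mm) · U_{j−i}.
At t = 3 h (j=2): Q = (21/10)·7.2 + (25.4/10)·2.8 = 22.2 m³/s.

Q ≈ 22.2 m³/s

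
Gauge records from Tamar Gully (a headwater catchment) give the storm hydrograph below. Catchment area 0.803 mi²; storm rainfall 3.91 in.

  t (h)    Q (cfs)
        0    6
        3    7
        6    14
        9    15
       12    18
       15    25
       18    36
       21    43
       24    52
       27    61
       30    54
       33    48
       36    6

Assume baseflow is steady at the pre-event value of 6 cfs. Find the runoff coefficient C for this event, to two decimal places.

ΣQ_DR = 307.0 cfs; V = ΣQ_DR·Δt = 3.316 × 10^6 ft³.
Runoff depth d = V / A = 1.777 in.
C = d / P = 1.777 / 3.91 = 0.45.

C ≈ 0.45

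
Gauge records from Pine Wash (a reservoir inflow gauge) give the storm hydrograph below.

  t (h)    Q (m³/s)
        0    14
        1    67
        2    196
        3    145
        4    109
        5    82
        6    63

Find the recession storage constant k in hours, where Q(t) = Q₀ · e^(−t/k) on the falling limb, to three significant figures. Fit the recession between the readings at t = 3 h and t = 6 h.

On the falling limb, Q drops from 145 to 63 m³/s between t = 3 h and t = 6 h (Δt = 3 h).
k = −Δt / ln(Q₂/Q₁) = −3 / ln(63/145) = 3.60 h.

k ≈ 3.60 h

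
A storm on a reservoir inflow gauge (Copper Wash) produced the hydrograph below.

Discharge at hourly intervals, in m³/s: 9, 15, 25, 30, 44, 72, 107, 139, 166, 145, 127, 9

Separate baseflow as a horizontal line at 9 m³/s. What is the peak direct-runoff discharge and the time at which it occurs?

Subtracting baseflow gives direct-runoff ordinates: 0.0, 6.0, 16.0, 21.0, 35.0, 63.0, 98.0, 130.0, 157.0, 136.0, 118.0, 0.0 m³/s.
The maximum is 157.0 m³/s, occurring at the reading for t = 8 h.

Q_p = 157.0 m³/s at t = 8 h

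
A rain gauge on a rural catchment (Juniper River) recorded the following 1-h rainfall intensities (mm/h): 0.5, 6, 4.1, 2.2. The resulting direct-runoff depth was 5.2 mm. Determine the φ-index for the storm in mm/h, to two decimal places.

Only the 2 blocks with intensity above φ contribute runoff: 6, 4.1 mm/h.
Σ(I−φ)·Δt = d  ⇒  (6+4.1 − 2φ)·1 = 5.2
φ = (10.10 − 5.2/1) / 2 = 2.45 mm/h.

φ ≈ 2.45 mm/h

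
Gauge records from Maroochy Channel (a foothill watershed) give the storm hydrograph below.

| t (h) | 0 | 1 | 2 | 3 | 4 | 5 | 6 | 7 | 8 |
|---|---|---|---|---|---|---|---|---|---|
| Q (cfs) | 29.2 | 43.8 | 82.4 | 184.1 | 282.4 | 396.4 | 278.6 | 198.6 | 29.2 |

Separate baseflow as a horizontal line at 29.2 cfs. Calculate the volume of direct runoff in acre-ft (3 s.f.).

V ≈ 104 acre-ft

Direct-runoff ordinates (Q − Q_b): 0.0, 14.6, 53.2, 154.9, 253.2, 367.2, 249.4, 169.4, 0.0 cfs.
ΣQ_DR = 1262 cfs.
With Δt = 1 h = 3600 s, V = ΣQ_DR · Δt = 1262 × 3600 = 4.54 × 10^6 ft³ = 104 acre-ft.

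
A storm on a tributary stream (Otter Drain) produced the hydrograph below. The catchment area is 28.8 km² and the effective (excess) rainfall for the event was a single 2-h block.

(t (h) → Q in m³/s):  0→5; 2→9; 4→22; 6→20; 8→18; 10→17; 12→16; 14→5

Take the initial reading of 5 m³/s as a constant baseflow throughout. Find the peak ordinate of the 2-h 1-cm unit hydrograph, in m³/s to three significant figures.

U_p ≈ 9.44 m³/s

Direct runoff: 0.0, 4.0, 17.0, 15.0, 13.0, 12.0, 11.0, 0.0 m³/s; ΣQ_DR = 72.00 m³/s, peak = 17.0 m³/s.
Runoff depth d = ΣQ_DR·Δt / A = 72.00 × 7200 / (28.8 km²) = 18.00 mm.
The 1-cm UH is the DRH scaled by (10 mm)/d, so U_p = 17.0 × 10/18.00 = 9.44 m³/s.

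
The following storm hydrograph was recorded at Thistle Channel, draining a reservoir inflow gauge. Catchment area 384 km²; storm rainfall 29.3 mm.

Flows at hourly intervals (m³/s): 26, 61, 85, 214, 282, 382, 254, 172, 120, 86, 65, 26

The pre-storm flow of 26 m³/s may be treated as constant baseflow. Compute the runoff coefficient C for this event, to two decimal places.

ΣQ_DR = 1461 m³/s; V = ΣQ_DR·Δt = 5.260 × 10^6 m³.
Runoff depth d = V / A = 13.70 mm.
C = d / P = 13.70 / 29.3 = 0.47.

C ≈ 0.47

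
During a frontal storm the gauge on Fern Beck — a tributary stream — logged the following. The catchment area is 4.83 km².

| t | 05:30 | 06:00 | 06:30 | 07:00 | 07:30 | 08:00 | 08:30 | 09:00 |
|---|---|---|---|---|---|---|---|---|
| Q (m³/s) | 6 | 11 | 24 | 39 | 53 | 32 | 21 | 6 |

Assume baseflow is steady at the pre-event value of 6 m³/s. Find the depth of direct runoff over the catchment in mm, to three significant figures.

Direct runoff: 0.0, 5.0, 18.0, 33.0, 47.0, 26.0, 15.0, 0.0 m³/s; ΣQ_DR = 144.0 m³/s.
V = ΣQ_DR · Δt = 144.0 × 1800 s = 2.592 × 10^5 m³.
Over A = 4.83 km², depth = V / A = 53.7 mm.

d ≈ 53.7 mm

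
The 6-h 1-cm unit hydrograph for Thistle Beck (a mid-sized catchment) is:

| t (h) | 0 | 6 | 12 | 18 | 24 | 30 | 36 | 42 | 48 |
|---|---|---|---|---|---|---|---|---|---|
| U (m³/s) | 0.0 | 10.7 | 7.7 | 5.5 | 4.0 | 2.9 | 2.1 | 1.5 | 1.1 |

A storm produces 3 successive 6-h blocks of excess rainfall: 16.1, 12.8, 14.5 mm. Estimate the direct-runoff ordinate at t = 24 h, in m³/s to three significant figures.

By discrete convolution, Q_j = Σ (P_i / 10 mm) · U_{j−i}.
At t = 24 h (j=4): Q = (16.1/10)·4.0 + (12.8/10)·5.5 + (14.5/10)·7.7 = 24.6 m³/s.

Q ≈ 24.6 m³/s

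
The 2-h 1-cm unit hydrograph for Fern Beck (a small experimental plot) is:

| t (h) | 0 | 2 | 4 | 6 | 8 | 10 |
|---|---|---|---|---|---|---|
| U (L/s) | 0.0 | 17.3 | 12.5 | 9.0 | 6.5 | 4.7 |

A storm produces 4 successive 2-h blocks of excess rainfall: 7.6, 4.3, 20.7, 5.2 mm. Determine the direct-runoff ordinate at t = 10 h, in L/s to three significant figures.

Q ≈ 31.5 L/s

By discrete convolution, Q_j = Σ (P_i / 10 mm) · U_{j−i}.
At t = 10 h (j=5): Q = (7.6/10)·4.7 + (4.3/10)·6.5 + (20.7/10)·9.0 + (5.2/10)·12.5 = 31.5 L/s.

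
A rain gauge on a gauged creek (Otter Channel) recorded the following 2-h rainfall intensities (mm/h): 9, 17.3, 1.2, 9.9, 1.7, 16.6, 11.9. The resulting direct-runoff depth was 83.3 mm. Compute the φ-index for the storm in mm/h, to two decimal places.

φ ≈ 4.61 mm/h

Only the 5 blocks with intensity above φ contribute runoff: 9, 17.3, 9.9, 16.6, 11.9 mm/h.
Σ(I−φ)·Δt = d  ⇒  (9+17.3+9.9+16.6+11.9 − 5φ)·2 = 83.3
φ = (64.70 − 83.3/2) / 5 = 4.61 mm/h.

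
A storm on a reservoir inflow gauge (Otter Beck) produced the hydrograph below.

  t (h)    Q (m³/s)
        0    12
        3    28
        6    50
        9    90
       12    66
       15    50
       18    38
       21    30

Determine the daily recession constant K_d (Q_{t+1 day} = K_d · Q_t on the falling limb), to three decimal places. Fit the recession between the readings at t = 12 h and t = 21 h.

Between t = 12 h and t = 21 h the flow falls from 66 to 30 m³/s over 3×3 h = 9 h.
Per-interval ratio K = (30/66)^(1/3) = 0.7689; K_d = K^(24/3) = 0.122.

K_d ≈ 0.122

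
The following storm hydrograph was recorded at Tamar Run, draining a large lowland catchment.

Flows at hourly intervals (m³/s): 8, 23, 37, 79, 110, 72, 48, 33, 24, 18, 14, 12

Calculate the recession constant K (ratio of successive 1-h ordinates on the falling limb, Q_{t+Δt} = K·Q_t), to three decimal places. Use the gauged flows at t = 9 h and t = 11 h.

K ≈ 0.816

Using the recession-limb readings at t = 9 h and t = 11 h: Q falls from 18 to 12 m³/s over 2 intervals.
K = (Q₂/Q₁)^(1/2) = (12/18)^(1/2) = 0.816.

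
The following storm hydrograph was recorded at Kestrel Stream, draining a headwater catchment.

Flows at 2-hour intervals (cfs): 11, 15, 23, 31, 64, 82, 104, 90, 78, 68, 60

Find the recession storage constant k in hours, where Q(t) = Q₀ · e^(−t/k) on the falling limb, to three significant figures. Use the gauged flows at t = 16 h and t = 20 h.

k ≈ 15.2 h

On the falling limb, Q drops from 78 to 60 cfs between t = 16 h and t = 20 h (Δt = 4 h).
k = −Δt / ln(Q₂/Q₁) = −4 / ln(60/78) = 15.2 h.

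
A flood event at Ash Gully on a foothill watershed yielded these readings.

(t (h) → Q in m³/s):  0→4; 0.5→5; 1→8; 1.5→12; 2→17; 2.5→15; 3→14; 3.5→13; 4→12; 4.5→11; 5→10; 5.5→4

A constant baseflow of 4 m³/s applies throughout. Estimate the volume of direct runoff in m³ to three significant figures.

Direct-runoff ordinates (Q − Q_b): 0.0, 1.0, 4.0, 8.0, 13.0, 11.0, 10.0, 9.0, 8.0, 7.0, 6.0, 0.0 m³/s.
ΣQ_DR = 77.00 m³/s.
With Δt = 0.5 h = 1800 s, V = ΣQ_DR · Δt = 77.00 × 1800 = 1.39 × 10^5 m³.

V ≈ 1.39 × 10^5 m³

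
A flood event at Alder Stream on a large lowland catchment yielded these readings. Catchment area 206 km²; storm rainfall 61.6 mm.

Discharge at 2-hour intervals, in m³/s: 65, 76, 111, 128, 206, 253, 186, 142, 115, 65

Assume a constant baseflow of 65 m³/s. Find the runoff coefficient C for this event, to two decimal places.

C ≈ 0.40

ΣQ_DR = 697.0 m³/s; V = ΣQ_DR·Δt = 5.018 × 10^6 m³.
Runoff depth d = V / A = 24.36 mm.
C = d / P = 24.36 / 61.6 = 0.40.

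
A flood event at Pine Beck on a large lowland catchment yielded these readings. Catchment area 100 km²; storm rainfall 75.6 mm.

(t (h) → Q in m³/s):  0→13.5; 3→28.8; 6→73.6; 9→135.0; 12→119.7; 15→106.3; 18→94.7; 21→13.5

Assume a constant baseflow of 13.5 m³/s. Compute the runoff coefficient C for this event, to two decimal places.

C ≈ 0.68

ΣQ_DR = 477.1 m³/s; V = ΣQ_DR·Δt = 5.153 × 10^6 m³.
Runoff depth d = V / A = 51.53 mm.
C = d / P = 51.53 / 75.6 = 0.68.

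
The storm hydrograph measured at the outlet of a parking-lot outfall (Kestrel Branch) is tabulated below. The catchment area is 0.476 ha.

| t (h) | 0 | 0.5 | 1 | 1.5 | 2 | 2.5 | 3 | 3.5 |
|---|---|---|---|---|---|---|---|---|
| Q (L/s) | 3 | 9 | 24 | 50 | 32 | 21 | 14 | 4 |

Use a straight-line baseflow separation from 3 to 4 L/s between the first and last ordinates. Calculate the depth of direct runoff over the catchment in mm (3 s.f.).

Direct runoff: 0.00, 5.86, 20.71, 46.57, 28.43, 17.29, 10.14, 0.00 L/s; ΣQ_DR = 129.0 L/s.
V = ΣQ_DR · Δt = 129.0 × 1800 s = 2.322 × 10^5 L.
Over A = 0.476 ha, depth = V / A = 48.8 mm.

d ≈ 48.8 mm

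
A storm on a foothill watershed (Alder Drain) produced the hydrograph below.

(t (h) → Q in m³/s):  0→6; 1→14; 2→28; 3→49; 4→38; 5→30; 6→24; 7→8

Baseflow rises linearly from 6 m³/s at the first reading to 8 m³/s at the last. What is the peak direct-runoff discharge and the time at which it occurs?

Subtracting baseflow gives direct-runoff ordinates: 0.00, 7.71, 21.43, 42.14, 30.86, 22.57, 16.29, 0.00 m³/s.
The maximum is 42.14 m³/s, occurring at the reading for t = 3 h.

Q_p = 42.14 m³/s at t = 3 h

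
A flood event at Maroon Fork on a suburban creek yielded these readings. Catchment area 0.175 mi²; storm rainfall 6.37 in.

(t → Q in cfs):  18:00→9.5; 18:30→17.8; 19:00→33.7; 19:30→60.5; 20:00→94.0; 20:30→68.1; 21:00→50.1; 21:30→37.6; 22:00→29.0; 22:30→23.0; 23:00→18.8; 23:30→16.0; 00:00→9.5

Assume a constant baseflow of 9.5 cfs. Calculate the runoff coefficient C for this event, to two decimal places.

ΣQ_DR = 344.1 cfs; V = ΣQ_DR·Δt = 6.194 × 10^5 ft³.
Runoff depth d = V / A = 1.523 in.
C = d / P = 1.523 / 6.37 = 0.24.

C ≈ 0.24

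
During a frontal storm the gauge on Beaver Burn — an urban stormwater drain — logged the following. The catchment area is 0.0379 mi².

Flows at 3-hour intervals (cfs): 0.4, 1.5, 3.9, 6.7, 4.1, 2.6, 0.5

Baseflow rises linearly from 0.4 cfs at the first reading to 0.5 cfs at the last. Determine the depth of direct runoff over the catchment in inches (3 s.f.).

Direct runoff: 0.00, 1.08, 3.47, 6.25, 3.63, 2.12, 0.00 cfs; ΣQ_DR = 16.55 cfs.
V = ΣQ_DR · Δt = 16.55 × 10800 s = 1.787 × 10^5 ft³.
Over A = 0.0379 mi², depth = V / A = 2.03 in.

d ≈ 2.03 in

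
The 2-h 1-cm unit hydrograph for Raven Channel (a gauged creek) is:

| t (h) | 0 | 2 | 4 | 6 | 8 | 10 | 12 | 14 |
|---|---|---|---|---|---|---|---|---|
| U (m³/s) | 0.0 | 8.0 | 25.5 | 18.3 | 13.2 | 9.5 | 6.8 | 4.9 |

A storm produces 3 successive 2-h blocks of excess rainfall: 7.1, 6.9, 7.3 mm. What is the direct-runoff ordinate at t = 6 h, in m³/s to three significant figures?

By discrete convolution, Q_j = Σ (P_i / 10 mm) · U_{j−i}.
At t = 6 h (j=3): Q = (7.1/10)·18.3 + (6.9/10)·25.5 + (7.3/10)·8.0 = 36.4 m³/s.

Q ≈ 36.4 m³/s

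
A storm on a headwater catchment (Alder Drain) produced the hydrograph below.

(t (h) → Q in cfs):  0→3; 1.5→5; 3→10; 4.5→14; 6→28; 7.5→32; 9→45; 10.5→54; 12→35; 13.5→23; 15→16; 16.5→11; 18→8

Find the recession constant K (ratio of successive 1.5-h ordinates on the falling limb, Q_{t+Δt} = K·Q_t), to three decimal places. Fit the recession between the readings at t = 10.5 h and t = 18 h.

Using the recession-limb readings at t = 10.5 h and t = 18 h: Q falls from 54 to 8 cfs over 5 intervals.
K = (Q₂/Q₁)^(1/5) = (8/54)^(1/5) = 0.683.

K ≈ 0.683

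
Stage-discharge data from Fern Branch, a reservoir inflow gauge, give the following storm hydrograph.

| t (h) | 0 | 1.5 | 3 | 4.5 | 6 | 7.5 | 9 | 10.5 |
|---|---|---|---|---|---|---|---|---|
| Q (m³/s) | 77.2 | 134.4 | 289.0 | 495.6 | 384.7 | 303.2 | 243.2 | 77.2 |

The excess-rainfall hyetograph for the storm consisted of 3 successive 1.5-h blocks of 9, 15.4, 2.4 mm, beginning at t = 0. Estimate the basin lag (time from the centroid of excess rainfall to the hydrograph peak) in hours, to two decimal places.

t_L ≈ 2.62 h

Centroid of excess rainfall: t_c = Σ P_i·t̄_i / ΣP_i = 1.8806 h (block centres at 0.75, 2.25, 3.75 h).
Hydrograph peak occurs at t = 4.5 h, so basin lag t_L = 4.5 − 1.8806 = 2.62 h.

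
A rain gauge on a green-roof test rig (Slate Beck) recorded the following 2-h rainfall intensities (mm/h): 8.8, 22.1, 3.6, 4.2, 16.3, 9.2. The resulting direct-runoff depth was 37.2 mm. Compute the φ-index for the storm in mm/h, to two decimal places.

φ ≈ 9.90 mm/h

Only the 2 blocks with intensity above φ contribute runoff: 22.1, 16.3 mm/h.
Σ(I−φ)·Δt = d  ⇒  (22.1+16.3 − 2φ)·2 = 37.2
φ = (38.40 − 37.2/2) / 2 = 9.90 mm/h.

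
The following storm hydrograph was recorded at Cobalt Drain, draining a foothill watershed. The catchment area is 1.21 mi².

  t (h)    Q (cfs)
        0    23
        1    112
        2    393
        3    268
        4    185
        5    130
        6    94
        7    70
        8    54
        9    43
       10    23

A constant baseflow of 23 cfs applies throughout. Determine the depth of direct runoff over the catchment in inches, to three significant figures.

d ≈ 1.46 in

Direct runoff: 0.0, 89.0, 370.0, 245.0, 162.0, 107.0, 71.0, 47.0, 31.0, 20.0, 0.0 cfs; ΣQ_DR = 1142 cfs.
V = ΣQ_DR · Δt = 1142 × 3600 s = 4.111 × 10^6 ft³.
Over A = 1.21 mi², depth = V / A = 1.46 in.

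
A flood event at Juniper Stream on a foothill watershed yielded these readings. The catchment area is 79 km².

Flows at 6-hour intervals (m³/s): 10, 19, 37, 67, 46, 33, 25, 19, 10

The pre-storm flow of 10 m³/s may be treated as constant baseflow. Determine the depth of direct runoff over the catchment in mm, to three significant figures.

Direct runoff: 0.0, 9.0, 27.0, 57.0, 36.0, 23.0, 15.0, 9.0, 0.0 m³/s; ΣQ_DR = 176.0 m³/s.
V = ΣQ_DR · Δt = 176.0 × 21600 s = 3.802 × 10^6 m³.
Over A = 79 km², depth = V / A = 48.1 mm.

d ≈ 48.1 mm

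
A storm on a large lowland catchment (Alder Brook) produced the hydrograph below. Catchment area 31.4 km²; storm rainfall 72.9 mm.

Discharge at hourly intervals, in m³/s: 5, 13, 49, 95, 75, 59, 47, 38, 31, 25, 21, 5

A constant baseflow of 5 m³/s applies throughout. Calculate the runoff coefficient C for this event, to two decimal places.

C ≈ 0.63

ΣQ_DR = 403.0 m³/s; V = ΣQ_DR·Δt = 1.451 × 10^6 m³.
Runoff depth d = V / A = 46.20 mm.
C = d / P = 46.20 / 72.9 = 0.63.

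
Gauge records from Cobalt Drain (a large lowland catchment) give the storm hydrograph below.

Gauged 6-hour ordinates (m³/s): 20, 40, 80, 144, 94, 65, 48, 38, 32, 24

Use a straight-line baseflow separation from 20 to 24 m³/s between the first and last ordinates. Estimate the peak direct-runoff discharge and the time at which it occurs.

Subtracting baseflow gives direct-runoff ordinates: 0.00, 19.56, 59.11, 122.67, 72.22, 42.78, 25.33, 14.89, 8.44, 0.00 m³/s.
The maximum is 122.67 m³/s, occurring at the reading for t = 18 h.

Q_p = 122.67 m³/s at t = 18 h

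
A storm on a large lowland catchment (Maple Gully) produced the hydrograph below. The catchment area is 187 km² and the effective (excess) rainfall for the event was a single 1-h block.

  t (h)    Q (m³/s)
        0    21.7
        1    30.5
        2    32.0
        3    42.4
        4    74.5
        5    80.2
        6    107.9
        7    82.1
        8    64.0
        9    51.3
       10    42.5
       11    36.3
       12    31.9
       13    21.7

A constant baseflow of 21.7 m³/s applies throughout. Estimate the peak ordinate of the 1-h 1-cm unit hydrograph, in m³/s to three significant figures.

U_p ≈ 108 m³/s

Direct runoff: 0.0, 8.8, 10.3, 20.7, 52.8, 58.5, 86.2, 60.4, 42.3, 29.6, 20.8, 14.6, 10.2, 0.0 m³/s; ΣQ_DR = 415.2 m³/s, peak = 86.2 m³/s.
Runoff depth d = ΣQ_DR·Δt / A = 415.2 × 3600 / (187 km²) = 7.993 mm.
The 1-cm UH is the DRH scaled by (10 mm)/d, so U_p = 86.2 × 10/7.993 = 108 m³/s.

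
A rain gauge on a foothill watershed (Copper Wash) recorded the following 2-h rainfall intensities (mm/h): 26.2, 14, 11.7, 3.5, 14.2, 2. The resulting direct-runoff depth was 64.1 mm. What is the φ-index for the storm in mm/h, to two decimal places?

Only the 4 blocks with intensity above φ contribute runoff: 26.2, 14, 11.7, 14.2 mm/h.
Σ(I−φ)·Δt = d  ⇒  (26.2+14+11.7+14.2 − 4φ)·2 = 64.1
φ = (66.10 − 64.1/2) / 4 = 8.51 mm/h.

φ ≈ 8.51 mm/h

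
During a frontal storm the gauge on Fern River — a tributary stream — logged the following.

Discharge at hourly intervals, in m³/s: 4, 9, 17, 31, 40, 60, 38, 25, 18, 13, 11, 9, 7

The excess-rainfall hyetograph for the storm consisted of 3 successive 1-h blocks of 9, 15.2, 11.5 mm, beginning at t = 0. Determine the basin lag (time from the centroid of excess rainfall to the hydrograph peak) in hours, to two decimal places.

t_L ≈ 3.43 h

Centroid of excess rainfall: t_c = Σ P_i·t̄_i / ΣP_i = 1.5700 h (block centres at 0.5, 1.5, 2.5 h).
Hydrograph peak occurs at t = 5 h, so basin lag t_L = 5 − 1.5700 = 3.43 h.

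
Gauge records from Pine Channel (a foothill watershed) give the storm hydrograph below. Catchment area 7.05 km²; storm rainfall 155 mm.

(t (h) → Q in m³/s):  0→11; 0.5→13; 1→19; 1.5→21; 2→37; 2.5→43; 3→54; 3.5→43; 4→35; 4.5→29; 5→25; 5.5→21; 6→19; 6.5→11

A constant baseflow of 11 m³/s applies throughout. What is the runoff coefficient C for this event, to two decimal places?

ΣQ_DR = 227.0 m³/s; V = ΣQ_DR·Δt = 4.086 × 10^5 m³.
Runoff depth d = V / A = 57.96 mm.
C = d / P = 57.96 / 155 = 0.37.

C ≈ 0.37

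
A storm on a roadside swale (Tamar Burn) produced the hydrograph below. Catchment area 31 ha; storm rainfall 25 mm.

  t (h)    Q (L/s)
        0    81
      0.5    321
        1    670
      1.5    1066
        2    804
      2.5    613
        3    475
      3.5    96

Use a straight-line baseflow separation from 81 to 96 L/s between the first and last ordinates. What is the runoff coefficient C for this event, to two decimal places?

C ≈ 0.79

ΣQ_DR = 3418 L/s; V = ΣQ_DR·Δt = 6.152 × 10^6 L.
Runoff depth d = V / A = 19.85 mm.
C = d / P = 19.85 / 25 = 0.79.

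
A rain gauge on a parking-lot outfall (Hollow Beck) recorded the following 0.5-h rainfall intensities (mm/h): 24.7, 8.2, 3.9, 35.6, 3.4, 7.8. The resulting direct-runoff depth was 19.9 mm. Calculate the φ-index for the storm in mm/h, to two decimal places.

Only the 2 blocks with intensity above φ contribute runoff: 24.7, 35.6 mm/h.
Σ(I−φ)·Δt = d  ⇒  (24.7+35.6 − 2φ)·0.5 = 19.9
φ = (60.30 − 19.9/0.5) / 2 = 10.25 mm/h.

φ ≈ 10.25 mm/h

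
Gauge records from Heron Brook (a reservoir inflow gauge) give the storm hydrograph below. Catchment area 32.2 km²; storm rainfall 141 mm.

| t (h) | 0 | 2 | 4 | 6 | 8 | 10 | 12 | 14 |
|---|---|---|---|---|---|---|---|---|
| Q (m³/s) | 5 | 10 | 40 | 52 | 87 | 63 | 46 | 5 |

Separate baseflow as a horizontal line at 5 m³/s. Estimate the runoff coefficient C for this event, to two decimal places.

C ≈ 0.43

ΣQ_DR = 268.0 m³/s; V = ΣQ_DR·Δt = 1.930 × 10^6 m³.
Runoff depth d = V / A = 59.93 mm.
C = d / P = 59.93 / 141 = 0.43.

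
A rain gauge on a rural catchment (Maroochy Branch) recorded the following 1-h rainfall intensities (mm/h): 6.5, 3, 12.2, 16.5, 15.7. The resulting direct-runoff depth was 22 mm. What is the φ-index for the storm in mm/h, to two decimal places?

Only the 3 blocks with intensity above φ contribute runoff: 12.2, 16.5, 15.7 mm/h.
Σ(I−φ)·Δt = d  ⇒  (12.2+16.5+15.7 − 3φ)·1 = 22
φ = (44.40 − 22/1) / 3 = 7.47 mm/h.

φ ≈ 7.47 mm/h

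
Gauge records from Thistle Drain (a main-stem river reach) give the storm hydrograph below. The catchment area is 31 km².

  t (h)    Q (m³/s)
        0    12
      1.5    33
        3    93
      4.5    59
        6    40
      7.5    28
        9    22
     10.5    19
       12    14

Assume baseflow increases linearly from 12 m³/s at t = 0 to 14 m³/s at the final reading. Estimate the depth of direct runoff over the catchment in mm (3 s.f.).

d ≈ 35.4 mm

Direct runoff: 0.00, 20.75, 80.50, 46.25, 27.00, 14.75, 8.50, 5.25, 0.00 m³/s; ΣQ_DR = 203.0 m³/s.
V = ΣQ_DR · Δt = 203.0 × 5400 s = 1.096 × 10^6 m³.
Over A = 31 km², depth = V / A = 35.4 mm.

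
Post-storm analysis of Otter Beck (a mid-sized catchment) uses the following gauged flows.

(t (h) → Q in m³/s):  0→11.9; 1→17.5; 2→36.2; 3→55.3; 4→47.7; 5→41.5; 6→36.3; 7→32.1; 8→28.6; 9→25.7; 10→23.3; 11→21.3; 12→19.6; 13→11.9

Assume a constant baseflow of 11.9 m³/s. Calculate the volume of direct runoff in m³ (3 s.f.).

V ≈ 8.72 × 10^5 m³

Direct-runoff ordinates (Q − Q_b): 0.0, 5.6, 24.3, 43.4, 35.8, 29.6, 24.4, 20.2, 16.7, 13.8, 11.4, 9.4, 7.7, 0.0 m³/s.
ΣQ_DR = 242.3 m³/s.
With Δt = 1 h = 3600 s, V = ΣQ_DR · Δt = 242.3 × 3600 = 8.72 × 10^5 m³.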